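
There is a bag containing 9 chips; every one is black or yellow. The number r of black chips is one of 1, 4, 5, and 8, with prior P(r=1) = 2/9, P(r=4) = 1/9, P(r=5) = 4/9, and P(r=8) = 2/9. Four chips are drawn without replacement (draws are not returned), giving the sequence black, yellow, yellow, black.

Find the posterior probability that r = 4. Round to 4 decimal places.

0.2000

The likelihood of the observed sequence under each hypothesis: P(data | r = 1) = (1/9)(8/8)(7/7)(0/6) = 0; P(data | r = 4) = (4/9)(5/8)(4/7)(3/6) = 5/63; P(data | r = 5) = (5/9)(4/8)(3/7)(4/6) = 5/63; P(data | r = 8) = (8/9)(1/8)(0/7) = 0.
Weighting by the prior gives 2/9 · 0 = 0, 1/9 · 5/63 = 5/567, 4/9 · 5/63 = 20/567, 2/9 · 0 = 0; these sum to 25/567.
By Bayes' rule, P(r = 4 | data) = (5/567) / (25/567) = 1/5.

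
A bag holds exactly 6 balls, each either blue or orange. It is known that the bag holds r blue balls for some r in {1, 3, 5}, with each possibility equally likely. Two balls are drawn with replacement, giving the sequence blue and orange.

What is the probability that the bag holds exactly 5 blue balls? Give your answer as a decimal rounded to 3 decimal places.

0.263

Compute the likelihood of the observed sequence for each case: P(data | r = 1) = (1/6)(5/6) = 5/36; P(data | r = 3) = (3/6)(3/6) = 1/4; P(data | r = 5) = (5/6)(1/6) = 5/36.
The prior-weighted likelihoods are 1/3 · 5/36 = 5/108, 1/3 · 1/4 = 1/12, 1/3 · 5/36 = 5/108; summing to 19/108.
Therefore the posterior P(r = 5 | data) = (5/108) / (19/108) = 5/19.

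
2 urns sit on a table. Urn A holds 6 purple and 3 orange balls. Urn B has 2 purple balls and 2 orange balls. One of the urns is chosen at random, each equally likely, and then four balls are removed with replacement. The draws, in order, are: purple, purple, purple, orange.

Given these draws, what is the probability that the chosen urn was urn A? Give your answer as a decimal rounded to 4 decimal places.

The likelihood of the observed sequence under each hypothesis: P(data | urn A) = (6/9)(6/9)(6/9)(3/9) = 0.098765; P(data | urn B) = (2/4)(2/4)(2/4)(2/4) = 0.0625.
Weighting by the prior gives 1/2 · 0.098765 = 0.049383, 1/2 · 0.0625 = 0.03125; these sum to 0.080633.
Therefore the posterior P(urn A | data) = (0.049383) / (0.080633) = 0.61244.

0.6124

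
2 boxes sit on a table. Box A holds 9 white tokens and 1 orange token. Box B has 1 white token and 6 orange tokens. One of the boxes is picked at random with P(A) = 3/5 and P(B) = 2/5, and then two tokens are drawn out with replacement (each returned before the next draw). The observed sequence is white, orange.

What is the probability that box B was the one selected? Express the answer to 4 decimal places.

0.4756

For each hypothesis, P(data | H) works out to: P(data | box A) = (9/10)(1/10) = 0.09; P(data | box B) = (1/7)(6/7) = 0.12245.
Multiplying each by its prior: 3/5 · 0.09 = 0.054, 2/5 · 0.12245 = 0.04898; summing to 0.10298.
Therefore the posterior P(box B | data) = (0.04898) / (0.10298) = 0.47562.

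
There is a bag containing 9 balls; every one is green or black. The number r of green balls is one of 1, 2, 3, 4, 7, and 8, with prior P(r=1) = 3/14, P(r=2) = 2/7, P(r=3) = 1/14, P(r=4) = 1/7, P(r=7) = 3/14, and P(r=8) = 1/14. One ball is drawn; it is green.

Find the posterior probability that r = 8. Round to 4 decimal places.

0.1569

Under each hypothesis, the probability of this draw is: P(data | r = 1) = (1/9) = 1/9; P(data | r = 2) = (2/9) = 2/9; P(data | r = 3) = (3/9) = 1/3; P(data | r = 4) = (4/9) = 4/9; P(data | r = 7) = (7/9) = 7/9; P(data | r = 8) = (8/9) = 8/9.
Multiplying each by its prior: 3/14 · 1/9 = 1/42, 2/7 · 2/9 = 4/63, 1/14 · 1/3 = 1/42, 1/7 · 4/9 = 4/63, 3/14 · 7/9 = 1/6, 1/14 · 8/9 = 4/63; with total 17/42.
By Bayes' rule, P(r = 8 | data) = (4/63) / (17/42) = 8/51.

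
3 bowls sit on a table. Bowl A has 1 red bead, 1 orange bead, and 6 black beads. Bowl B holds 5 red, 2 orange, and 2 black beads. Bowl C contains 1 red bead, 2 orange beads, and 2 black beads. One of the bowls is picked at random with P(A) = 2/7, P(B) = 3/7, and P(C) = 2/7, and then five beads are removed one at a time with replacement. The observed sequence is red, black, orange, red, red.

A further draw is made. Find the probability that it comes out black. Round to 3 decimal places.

Under each hypothesis, the probability of the observed sequence is: P(data | bowl A) = (1/8)(6/8)(1/8)(1/8)(1/8) = 0.00018311; P(data | bowl B) = (5/9)(2/9)(2/9)(5/9)(5/9) = 0.0084675; P(data | bowl C) = (1/5)(2/5)(2/5)(1/5)(1/5) = 0.00128.
Multiplying each by its prior: 2/7 · 0.00018311 = 5.2316e-05, 3/7 · 0.0084675 = 0.0036289, 2/7 · 0.00128 = 0.00036571; with total 0.004047.
Dividing through by the total gives posterior P(bowl A | data) = 0.012927, P(bowl B | data) = 0.89671, P(bowl C | data) = 0.090367.
Averaging over the posterior, P(black next | data) = (3/4)(0.012927) + (2/9)(0.89671) + (2/5)(0.090367) = 0.24511.

0.245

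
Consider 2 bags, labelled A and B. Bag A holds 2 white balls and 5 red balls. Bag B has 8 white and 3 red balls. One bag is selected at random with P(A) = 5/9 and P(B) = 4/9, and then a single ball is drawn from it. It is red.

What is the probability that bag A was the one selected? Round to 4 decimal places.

The likelihood of this draw under each hypothesis: P(data | bag A) = (5/7) = 5/7; P(data | bag B) = (3/11) = 3/11.
The prior-weighted likelihoods are 5/9 · 5/7 = 25/63, 4/9 · 3/11 = 4/33; with total 359/693.
So P(bag A | data) = (25/63) / (359/693) = 275/359.

0.7660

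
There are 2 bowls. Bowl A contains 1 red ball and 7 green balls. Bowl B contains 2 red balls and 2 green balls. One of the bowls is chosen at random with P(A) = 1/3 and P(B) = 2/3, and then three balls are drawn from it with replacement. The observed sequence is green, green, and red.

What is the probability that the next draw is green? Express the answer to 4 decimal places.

0.6038

The likelihood of the observed sequence under each hypothesis: P(data | bowl A) = (7/8)(7/8)(1/8) = 0.095703; P(data | bowl B) = (2/4)(2/4)(2/4) = 0.125.
Weighting by the prior gives 1/3 · 0.095703 = 0.031901, 2/3 · 0.125 = 0.083333; summing to 0.11523.
The posterior is then P(bowl A | data) = 0.27684, P(bowl B | data) = 0.72316.
So P(green next | data) = Σ P(green next | H) P(H | data) = (7/8)(0.27684) + (1/2)(0.72316) = 0.60381.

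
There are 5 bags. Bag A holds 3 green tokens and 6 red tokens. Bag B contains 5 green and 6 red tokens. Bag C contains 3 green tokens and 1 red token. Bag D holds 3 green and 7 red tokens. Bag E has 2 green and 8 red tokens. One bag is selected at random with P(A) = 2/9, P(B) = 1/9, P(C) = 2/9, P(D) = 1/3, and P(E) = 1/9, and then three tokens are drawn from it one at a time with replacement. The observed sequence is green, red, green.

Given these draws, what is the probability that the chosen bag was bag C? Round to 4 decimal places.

Compute the likelihood of the observed sequence for each case: P(data | bag A) = (3/9)(6/9)(3/9) = 0.074074; P(data | bag B) = (5/11)(6/11)(5/11) = 0.1127; P(data | bag C) = (3/4)(1/4)(3/4) = 0.14062; P(data | bag D) = (3/10)(7/10)(3/10) = 0.063; P(data | bag E) = (2/10)(8/10)(2/10) = 0.032.
The prior-weighted likelihoods are 2/9 · 0.074074 = 0.016461, 1/9 · 0.1127 = 0.012522, 2/9 · 0.14062 = 0.03125, 1/3 · 0.063 = 0.021, 1/9 · 0.032 = 0.0035556; with total 0.084788.
By Bayes' rule, P(bag C | data) = (0.03125) / (0.084788) = 0.36856.

0.3686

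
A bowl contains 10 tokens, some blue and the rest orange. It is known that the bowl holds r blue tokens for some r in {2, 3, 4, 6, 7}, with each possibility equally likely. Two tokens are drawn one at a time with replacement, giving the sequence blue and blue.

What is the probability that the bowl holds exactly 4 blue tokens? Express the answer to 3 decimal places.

0.140

Compute the likelihood of the observed sequence for each case: P(data | r = 2) = (2/10)(2/10) = 1/25; P(data | r = 3) = (3/10)(3/10) = 9/100; P(data | r = 4) = (4/10)(4/10) = 4/25; P(data | r = 6) = (6/10)(6/10) = 9/25; P(data | r = 7) = (7/10)(7/10) = 49/100.
Weighting by the prior gives 1/5 · 1/25 = 1/125, 1/5 · 9/100 = 9/500, 1/5 · 4/25 = 4/125, 1/5 · 9/25 = 9/125, 1/5 · 49/100 = 49/500; with total 57/250.
So P(r = 4 | data) = (4/125) / (57/250) = 8/57.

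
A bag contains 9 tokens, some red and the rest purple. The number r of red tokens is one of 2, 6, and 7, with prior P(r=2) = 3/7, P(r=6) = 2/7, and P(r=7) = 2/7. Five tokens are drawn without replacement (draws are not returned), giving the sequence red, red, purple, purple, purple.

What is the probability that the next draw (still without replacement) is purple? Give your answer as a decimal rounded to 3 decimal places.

0.778

Compute the likelihood of the observed sequence for each case: P(data | r = 2) = (2/9)(1/8)(7/7)(6/6)(5/5) = 1/36; P(data | r = 6) = (6/9)(5/8)(3/7)(2/6)(1/5) = 1/84; P(data | r = 7) = (7/9)(6/8)(2/7)(1/6)(0/5) = 0.
Weighting by the prior gives 3/7 · 1/36 = 1/84, 2/7 · 1/84 = 1/294, 2/7 · 0 = 0; with total 3/196.
Dividing through by the total gives posterior P(r = 2 | data) = 7/9, P(r = 6 | data) = 2/9, P(r = 7 | data) = 0.
The predictive probability is P(purple next | data) = (1)(7/9) + (0)(2/9) = 7/9.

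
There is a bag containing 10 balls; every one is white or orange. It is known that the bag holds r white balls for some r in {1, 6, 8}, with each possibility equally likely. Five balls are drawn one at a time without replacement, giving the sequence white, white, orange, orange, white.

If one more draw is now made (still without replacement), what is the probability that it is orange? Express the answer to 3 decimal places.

The likelihood of the observed sequence under each hypothesis: P(data | r = 1) = (1/10)(0/9) = 0; P(data | r = 6) = (6/10)(5/9)(4/8)(3/7)(4/6) = 1/21; P(data | r = 8) = (8/10)(7/9)(2/8)(1/7)(6/6) = 1/45.
Multiplying each by its prior: 1/3 · 0 = 0, 1/3 · 1/21 = 1/63, 1/3 · 1/45 = 1/135; these sum to 22/945.
Dividing through by the total gives posterior P(r = 1 | data) = 0, P(r = 6 | data) = 15/22, P(r = 8 | data) = 7/22.
The predictive probability is P(orange next | data) = (2/5)(15/22) + (0)(7/22) = 3/11.

0.273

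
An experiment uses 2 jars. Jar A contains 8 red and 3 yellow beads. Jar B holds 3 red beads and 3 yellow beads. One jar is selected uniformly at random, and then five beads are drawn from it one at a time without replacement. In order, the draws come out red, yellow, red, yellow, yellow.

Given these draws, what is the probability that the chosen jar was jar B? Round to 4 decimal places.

0.8919

The likelihood of the observed sequence under each hypothesis: P(data | jar A) = (8/11)(3/10)(7/9)(2/8)(1/7) = 0.0060606; P(data | jar B) = (3/6)(3/5)(2/4)(2/3)(1/2) = 0.05.
Multiplying each by its prior: 1/2 · 0.0060606 = 0.0030303, 1/2 · 0.05 = 0.025; with total 0.02803.
So P(jar B | data) = (0.025) / (0.02803) = 0.89189.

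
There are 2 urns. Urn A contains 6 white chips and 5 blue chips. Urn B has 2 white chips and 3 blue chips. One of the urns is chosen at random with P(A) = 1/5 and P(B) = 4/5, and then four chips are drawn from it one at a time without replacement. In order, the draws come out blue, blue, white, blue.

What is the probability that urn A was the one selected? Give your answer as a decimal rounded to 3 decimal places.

For each hypothesis, P(data | H) works out to: P(data | urn A) = (5/11)(4/10)(6/9)(3/8) = 1/22; P(data | urn B) = (3/5)(2/4)(2/3)(1/2) = 1/10.
Weighting by the prior gives 1/5 · 1/22 = 1/110, 4/5 · 1/10 = 2/25; summing to 49/550.
Hence P(urn A | data) = (1/110) / (49/550) = 5/49.

0.102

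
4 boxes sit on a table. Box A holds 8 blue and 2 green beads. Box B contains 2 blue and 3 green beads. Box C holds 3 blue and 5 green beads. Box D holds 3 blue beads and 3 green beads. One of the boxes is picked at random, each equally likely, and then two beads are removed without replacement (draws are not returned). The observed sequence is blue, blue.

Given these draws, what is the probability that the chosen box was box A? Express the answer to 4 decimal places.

Under each hypothesis, the probability of the observed sequence is: P(data | box A) = (8/10)(7/9) = 0.62222; P(data | box B) = (2/5)(1/4) = 0.1; P(data | box C) = (3/8)(2/7) = 0.10714; P(data | box D) = (3/6)(2/5) = 0.2.
The prior-weighted likelihoods are 1/4 · 0.62222 = 0.15556, 1/4 · 0.1 = 0.025, 1/4 · 0.10714 = 0.026786, 1/4 · 0.2 = 0.05; summing to 0.25734.
By Bayes' rule, P(box A | data) = (0.15556) / (0.25734) = 0.60447.

0.6045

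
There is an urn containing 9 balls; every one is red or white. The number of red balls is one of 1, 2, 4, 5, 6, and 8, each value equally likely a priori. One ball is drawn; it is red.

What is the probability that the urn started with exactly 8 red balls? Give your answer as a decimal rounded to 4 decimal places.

For each hypothesis, P(data | H) works out to: P(data | r = 1) = (1/9) = 1/9; P(data | r = 2) = (2/9) = 2/9; P(data | r = 4) = (4/9) = 4/9; P(data | r = 5) = (5/9) = 5/9; P(data | r = 6) = (6/9) = 2/3; P(data | r = 8) = (8/9) = 8/9.
The prior-weighted likelihoods are 1/6 · 1/9 = 1/54, 1/6 · 2/9 = 1/27, 1/6 · 4/9 = 2/27, 1/6 · 5/9 = 5/54, 1/6 · 2/3 = 1/9, 1/6 · 8/9 = 4/27; summing to 13/27.
By Bayes' rule, P(r = 8 | data) = (4/27) / (13/27) = 4/13.

0.3077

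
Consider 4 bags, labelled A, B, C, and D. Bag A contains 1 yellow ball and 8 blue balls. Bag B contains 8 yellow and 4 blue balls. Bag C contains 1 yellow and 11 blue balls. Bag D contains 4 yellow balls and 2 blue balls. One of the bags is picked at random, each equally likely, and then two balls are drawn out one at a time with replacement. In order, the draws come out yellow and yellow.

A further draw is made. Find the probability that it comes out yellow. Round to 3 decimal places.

0.655

Compute the likelihood of the observed sequence for each case: P(data | bag A) = (1/9)(1/9) = 0.012346; P(data | bag B) = (8/12)(8/12) = 0.44444; P(data | bag C) = (1/12)(1/12) = 0.0069444; P(data | bag D) = (4/6)(4/6) = 0.44444.
The prior-weighted likelihoods are 1/4 · 0.012346 = 0.0030864, 1/4 · 0.44444 = 0.11111, 1/4 · 0.0069444 = 0.0017361, 1/4 · 0.44444 = 0.11111; with total 0.22704.
Normalising, the posterior is P(bag A | data) = 0.013594, P(bag B | data) = 0.48938, P(bag C | data) = 0.0076466, P(bag D | data) = 0.48938.
So P(yellow next | data) = Σ P(yellow next | H) P(H | data) = (1/9)(0.013594) + (2/3)(0.48938) + (1/12)(0.0076466) + (2/3)(0.48938) = 0.65465.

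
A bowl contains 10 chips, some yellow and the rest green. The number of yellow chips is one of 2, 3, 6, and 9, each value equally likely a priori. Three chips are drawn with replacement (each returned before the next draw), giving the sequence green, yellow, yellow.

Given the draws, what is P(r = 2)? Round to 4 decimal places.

0.1000

For each hypothesis, P(data | H) works out to: P(data | r = 2) = (8/10)(2/10)(2/10) = 0.032; P(data | r = 3) = (7/10)(3/10)(3/10) = 0.063; P(data | r = 6) = (4/10)(6/10)(6/10) = 0.144; P(data | r = 9) = (1/10)(9/10)(9/10) = 0.081.
The prior-weighted likelihoods are 1/4 · 0.032 = 0.008, 1/4 · 0.063 = 0.01575, 1/4 · 0.144 = 0.036, 1/4 · 0.081 = 0.02025; summing to 0.08.
By Bayes' rule, P(r = 2 | data) = (0.008) / (0.08) = 0.1.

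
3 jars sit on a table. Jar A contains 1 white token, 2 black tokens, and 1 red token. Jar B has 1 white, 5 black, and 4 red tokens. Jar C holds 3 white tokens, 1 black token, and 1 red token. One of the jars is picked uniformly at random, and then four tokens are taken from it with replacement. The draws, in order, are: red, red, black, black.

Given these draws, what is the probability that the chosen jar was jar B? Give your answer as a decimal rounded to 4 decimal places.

0.6990

Under each hypothesis, the probability of the observed sequence is: P(data | jar A) = (1/4)(1/4)(2/4)(2/4) = 0.015625; P(data | jar B) = (4/10)(4/10)(5/10)(5/10) = 0.04; P(data | jar C) = (1/5)(1/5)(1/5)(1/5) = 0.0016.
The prior-weighted likelihoods are 1/3 · 0.015625 = 0.0052083, 1/3 · 0.04 = 0.013333, 1/3 · 0.0016 = 0.00053333; these sum to 0.019075.
Hence P(jar B | data) = (0.013333) / (0.019075) = 0.699.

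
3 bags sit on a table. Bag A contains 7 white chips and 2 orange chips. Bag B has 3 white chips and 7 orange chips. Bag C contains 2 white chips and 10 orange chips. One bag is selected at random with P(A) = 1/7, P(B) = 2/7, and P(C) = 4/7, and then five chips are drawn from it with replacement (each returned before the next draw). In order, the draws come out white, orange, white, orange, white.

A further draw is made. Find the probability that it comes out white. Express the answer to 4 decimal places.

0.4501

The likelihood of the observed sequence under each hypothesis: P(data | bag A) = (7/9)(2/9)(7/9)(2/9)(7/9) = 0.023235; P(data | bag B) = (3/10)(7/10)(3/10)(7/10)(3/10) = 0.01323; P(data | bag C) = (2/12)(10/12)(2/12)(10/12)(2/12) = 0.003215.
Weighting by the prior gives 1/7 · 0.023235 = 0.0033193, 2/7 · 0.01323 = 0.00378, 4/7 · 0.003215 = 0.0018372; summing to 0.0089364.
Normalising, the posterior is P(bag A | data) = 0.37143, P(bag B | data) = 0.42299, P(bag C | data) = 0.20558.
The predictive probability is P(white next | data) = (7/9)(0.37143) + (3/10)(0.42299) + (1/6)(0.20558) = 0.45005.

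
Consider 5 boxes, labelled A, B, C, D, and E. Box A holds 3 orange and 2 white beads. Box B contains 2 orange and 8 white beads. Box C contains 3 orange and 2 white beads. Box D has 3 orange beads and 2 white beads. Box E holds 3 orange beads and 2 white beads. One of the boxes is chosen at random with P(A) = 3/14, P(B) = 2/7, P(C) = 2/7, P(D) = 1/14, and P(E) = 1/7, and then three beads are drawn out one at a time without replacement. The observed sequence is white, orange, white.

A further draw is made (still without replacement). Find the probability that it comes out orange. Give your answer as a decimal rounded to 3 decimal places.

Under each hypothesis, the probability of the observed sequence is: P(data | box A) = (2/5)(3/4)(1/3) = 1/10; P(data | box B) = (8/10)(2/9)(7/8) = 7/45; P(data | box C) = (2/5)(3/4)(1/3) = 1/10; P(data | box D) = (2/5)(3/4)(1/3) = 1/10; P(data | box E) = (2/5)(3/4)(1/3) = 1/10.
The prior-weighted likelihoods are 3/14 · 1/10 = 3/140, 2/7 · 7/45 = 2/45, 2/7 · 1/10 = 1/35, 1/14 · 1/10 = 1/140, 1/7 · 1/10 = 1/70; summing to 73/630.
Dividing through by the total gives posterior P(box A | data) = 27/146, P(box B | data) = 28/73, P(box C | data) = 18/73, P(box D | data) = 9/146, P(box E | data) = 9/73.
So P(orange next | data) = Σ P(orange next | H) P(H | data) = (1)(27/146) + (1/7)(28/73) + (1)(18/73) + (1)(9/146) + (1)(9/73) = 49/73.

0.671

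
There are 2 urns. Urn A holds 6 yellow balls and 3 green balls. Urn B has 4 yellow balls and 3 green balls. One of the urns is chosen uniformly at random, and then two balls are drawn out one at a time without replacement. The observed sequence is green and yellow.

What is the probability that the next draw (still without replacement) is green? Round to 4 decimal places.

For each hypothesis, P(data | H) works out to: P(data | urn A) = (3/9)(6/8) = 1/4; P(data | urn B) = (3/7)(4/6) = 2/7.
Weighting by the prior gives 1/2 · 1/4 = 1/8, 1/2 · 2/7 = 1/7; with total 15/56.
The posterior is then P(urn A | data) = 7/15, P(urn B | data) = 8/15.
Averaging over the posterior, P(green next | data) = (2/7)(7/15) + (2/5)(8/15) = 26/75.

0.3467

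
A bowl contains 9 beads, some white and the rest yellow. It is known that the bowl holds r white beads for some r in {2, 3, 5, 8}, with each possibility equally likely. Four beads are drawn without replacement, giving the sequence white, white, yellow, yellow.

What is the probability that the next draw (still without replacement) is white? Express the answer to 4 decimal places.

The likelihood of the observed sequence under each hypothesis: P(data | r = 2) = (2/9)(1/8)(7/7)(6/6) = 1/36; P(data | r = 3) = (3/9)(2/8)(6/7)(5/6) = 5/84; P(data | r = 5) = (5/9)(4/8)(4/7)(3/6) = 5/63; P(data | r = 8) = (8/9)(7/8)(1/7)(0/6) = 0.
The prior-weighted likelihoods are 1/4 · 1/36 = 1/144, 1/4 · 5/84 = 5/336, 1/4 · 5/63 = 5/252, 1/4 · 0 = 0; with total 1/24.
Dividing through by the total gives posterior P(r = 2 | data) = 1/6, P(r = 3 | data) = 5/14, P(r = 5 | data) = 10/21, P(r = 8 | data) = 0.
Averaging over the posterior, P(white next | data) = (0)(1/6) + (1/5)(5/14) + (3/5)(10/21) = 5/14.

0.3571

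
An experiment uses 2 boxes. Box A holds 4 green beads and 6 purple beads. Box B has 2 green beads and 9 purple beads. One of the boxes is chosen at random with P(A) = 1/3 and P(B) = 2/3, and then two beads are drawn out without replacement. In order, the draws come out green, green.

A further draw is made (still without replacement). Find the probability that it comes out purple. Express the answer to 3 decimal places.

Compute the likelihood of the observed sequence for each case: P(data | box A) = (4/10)(3/9) = 2/15; P(data | box B) = (2/11)(1/10) = 1/55.
Weighting by the prior gives 1/3 · 2/15 = 2/45, 2/3 · 1/55 = 2/165; with total 28/495.
Normalising, the posterior is P(box A | data) = 11/14, P(box B | data) = 3/14.
The predictive probability is P(purple next | data) = (3/4)(11/14) + (1)(3/14) = 45/56.

0.804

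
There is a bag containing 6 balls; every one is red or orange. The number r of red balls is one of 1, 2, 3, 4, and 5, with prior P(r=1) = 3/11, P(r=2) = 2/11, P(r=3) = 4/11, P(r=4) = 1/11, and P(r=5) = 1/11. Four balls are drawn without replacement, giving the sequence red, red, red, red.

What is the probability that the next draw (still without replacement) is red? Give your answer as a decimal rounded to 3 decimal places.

0.417

Under each hypothesis, the probability of the observed sequence is: P(data | r = 1) = (1/6)(0/5) = 0; P(data | r = 2) = (2/6)(1/5)(0/4) = 0; P(data | r = 3) = (3/6)(2/5)(1/4)(0/3) = 0; P(data | r = 4) = (4/6)(3/5)(2/4)(1/3) = 1/15; P(data | r = 5) = (5/6)(4/5)(3/4)(2/3) = 1/3.
The prior-weighted likelihoods are 3/11 · 0 = 0, 2/11 · 0 = 0, 4/11 · 0 = 0, 1/11 · 1/15 = 1/165, 1/11 · 1/3 = 1/33; these sum to 2/55.
Normalising, the posterior is P(r = 1 | data) = 0, P(r = 2 | data) = 0, P(r = 3 | data) = 0, P(r = 4 | data) = 1/6, P(r = 5 | data) = 5/6.
Averaging over the posterior, P(red next | data) = (0)(1/6) + (1/2)(5/6) = 5/12.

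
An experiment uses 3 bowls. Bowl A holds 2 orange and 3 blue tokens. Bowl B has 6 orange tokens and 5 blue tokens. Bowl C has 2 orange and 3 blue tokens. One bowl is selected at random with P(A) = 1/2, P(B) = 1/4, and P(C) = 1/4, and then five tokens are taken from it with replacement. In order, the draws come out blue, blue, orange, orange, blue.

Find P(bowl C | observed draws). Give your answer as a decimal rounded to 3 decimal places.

0.263

For each hypothesis, P(data | H) works out to: P(data | bowl A) = (3/5)(3/5)(2/5)(2/5)(3/5) = 0.03456; P(data | bowl B) = (5/11)(5/11)(6/11)(6/11)(5/11) = 0.027941; P(data | bowl C) = (3/5)(3/5)(2/5)(2/5)(3/5) = 0.03456.
Multiplying each by its prior: 1/2 · 0.03456 = 0.01728, 1/4 · 0.027941 = 0.0069854, 1/4 · 0.03456 = 0.00864; summing to 0.032905.
By Bayes' rule, P(bowl C | data) = (0.00864) / (0.032905) = 0.26257.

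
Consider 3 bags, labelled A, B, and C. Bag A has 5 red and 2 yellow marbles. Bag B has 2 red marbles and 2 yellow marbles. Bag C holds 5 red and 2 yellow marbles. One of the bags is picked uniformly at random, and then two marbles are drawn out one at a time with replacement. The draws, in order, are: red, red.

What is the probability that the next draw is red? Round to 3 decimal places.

0.672

Under each hypothesis, the probability of the observed sequence is: P(data | bag A) = (5/7)(5/7) = 25/49; P(data | bag B) = (2/4)(2/4) = 1/4; P(data | bag C) = (5/7)(5/7) = 25/49.
Weighting by the prior gives 1/3 · 25/49 = 25/147, 1/3 · 1/4 = 1/12, 1/3 · 25/49 = 25/147; with total 83/196.
Normalising, the posterior is P(bag A | data) = 0.40161, P(bag B | data) = 0.19679, P(bag C | data) = 0.40161.
The predictive probability is P(red next | data) = (5/7)(0.40161) + (1/2)(0.19679) + (5/7)(0.40161) = 0.67212.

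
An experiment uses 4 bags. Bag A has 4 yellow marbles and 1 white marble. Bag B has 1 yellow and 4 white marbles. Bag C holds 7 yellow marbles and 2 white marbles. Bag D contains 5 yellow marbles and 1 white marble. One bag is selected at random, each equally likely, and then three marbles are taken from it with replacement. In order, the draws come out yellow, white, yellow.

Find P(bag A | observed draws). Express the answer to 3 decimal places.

Compute the likelihood of the observed sequence for each case: P(data | bag A) = (4/5)(1/5)(4/5) = 0.128; P(data | bag B) = (1/5)(4/5)(1/5) = 0.032; P(data | bag C) = (7/9)(2/9)(7/9) = 0.13443; P(data | bag D) = (5/6)(1/6)(5/6) = 0.11574.
Weighting by the prior gives 1/4 · 0.128 = 0.032, 1/4 · 0.032 = 0.008, 1/4 · 0.13443 = 0.033608, 1/4 · 0.11574 = 0.028935; with total 0.10254.
Therefore the posterior P(bag A | data) = (0.032) / (0.10254) = 0.31206.

0.312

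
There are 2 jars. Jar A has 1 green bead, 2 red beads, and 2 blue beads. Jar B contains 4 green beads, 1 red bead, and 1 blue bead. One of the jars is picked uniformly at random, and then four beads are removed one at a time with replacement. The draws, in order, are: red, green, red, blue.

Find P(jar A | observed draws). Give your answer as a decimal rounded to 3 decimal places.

0.806

Under each hypothesis, the probability of the observed sequence is: P(data | jar A) = (2/5)(1/5)(2/5)(2/5) = 0.0128; P(data | jar B) = (1/6)(4/6)(1/6)(1/6) = 0.0030864.
Weighting by the prior gives 1/2 · 0.0128 = 0.0064, 1/2 · 0.0030864 = 0.0015432; these sum to 0.0079432.
So P(jar A | data) = (0.0064) / (0.0079432) = 0.80572.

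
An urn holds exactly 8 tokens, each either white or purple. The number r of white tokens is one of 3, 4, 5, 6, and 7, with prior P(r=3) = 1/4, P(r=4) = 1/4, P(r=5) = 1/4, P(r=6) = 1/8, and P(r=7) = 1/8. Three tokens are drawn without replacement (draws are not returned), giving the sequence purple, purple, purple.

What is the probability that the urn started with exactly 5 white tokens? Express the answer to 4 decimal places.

Under each hypothesis, the probability of the observed sequence is: P(data | r = 3) = (5/8)(4/7)(3/6) = 5/28; P(data | r = 4) = (4/8)(3/7)(2/6) = 1/14; P(data | r = 5) = (3/8)(2/7)(1/6) = 1/56; P(data | r = 6) = (2/8)(1/7)(0/6) = 0; P(data | r = 7) = (1/8)(0/7) = 0.
Weighting by the prior gives 1/4 · 5/28 = 5/112, 1/4 · 1/14 = 1/56, 1/4 · 1/56 = 1/224, 1/8 · 0 = 0, 1/8 · 0 = 0; with total 15/224.
Therefore the posterior P(r = 5 | data) = (1/224) / (15/224) = 1/15.

0.0667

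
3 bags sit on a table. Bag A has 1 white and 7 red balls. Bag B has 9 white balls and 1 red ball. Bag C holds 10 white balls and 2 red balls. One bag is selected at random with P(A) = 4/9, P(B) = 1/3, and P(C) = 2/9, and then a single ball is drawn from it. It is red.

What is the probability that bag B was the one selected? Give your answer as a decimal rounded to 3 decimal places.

Compute the likelihood of this draw for each case: P(data | bag A) = (7/8) = 7/8; P(data | bag B) = (1/10) = 1/10; P(data | bag C) = (2/12) = 1/6.
Weighting by the prior gives 4/9 · 7/8 = 7/18, 1/3 · 1/10 = 1/30, 2/9 · 1/6 = 1/27; summing to 62/135.
Hence P(bag B | data) = (1/30) / (62/135) = 9/124.

0.073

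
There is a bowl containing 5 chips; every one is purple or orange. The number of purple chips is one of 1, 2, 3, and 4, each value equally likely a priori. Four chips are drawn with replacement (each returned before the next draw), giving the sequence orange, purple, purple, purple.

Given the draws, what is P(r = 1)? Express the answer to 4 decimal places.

0.0274

For each hypothesis, P(data | H) works out to: P(data | r = 1) = (4/5)(1/5)(1/5)(1/5) = 0.0064; P(data | r = 2) = (3/5)(2/5)(2/5)(2/5) = 0.0384; P(data | r = 3) = (2/5)(3/5)(3/5)(3/5) = 0.0864; P(data | r = 4) = (1/5)(4/5)(4/5)(4/5) = 0.1024.
Weighting by the prior gives 1/4 · 0.0064 = 0.0016, 1/4 · 0.0384 = 0.0096, 1/4 · 0.0864 = 0.0216, 1/4 · 0.1024 = 0.0256; with total 0.0584.
Hence P(r = 1 | data) = (0.0016) / (0.0584) = 0.027397.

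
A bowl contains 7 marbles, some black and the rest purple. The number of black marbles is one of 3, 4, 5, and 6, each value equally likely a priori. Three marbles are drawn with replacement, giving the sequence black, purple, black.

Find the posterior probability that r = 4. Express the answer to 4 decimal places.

0.2824

Under each hypothesis, the probability of the observed sequence is: P(data | r = 3) = (3/7)(4/7)(3/7) = 36/343; P(data | r = 4) = (4/7)(3/7)(4/7) = 48/343; P(data | r = 5) = (5/7)(2/7)(5/7) = 50/343; P(data | r = 6) = (6/7)(1/7)(6/7) = 36/343.
The prior-weighted likelihoods are 1/4 · 36/343 = 9/343, 1/4 · 48/343 = 12/343, 1/4 · 50/343 = 25/686, 1/4 · 36/343 = 9/343; with total 85/686.
Hence P(r = 4 | data) = (12/343) / (85/686) = 24/85.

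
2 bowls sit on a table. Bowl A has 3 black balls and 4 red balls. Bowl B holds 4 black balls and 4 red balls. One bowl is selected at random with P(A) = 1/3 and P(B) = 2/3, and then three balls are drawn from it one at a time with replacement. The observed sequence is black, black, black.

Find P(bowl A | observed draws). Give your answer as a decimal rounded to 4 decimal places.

Compute the likelihood of the observed sequence for each case: P(data | bowl A) = (3/7)(3/7)(3/7) = 0.078717; P(data | bowl B) = (4/8)(4/8)(4/8) = 0.125.
Multiplying each by its prior: 1/3 · 0.078717 = 0.026239, 2/3 · 0.125 = 0.083333; summing to 0.10957.
So P(bowl A | data) = (0.026239) / (0.10957) = 0.23947.

0.2395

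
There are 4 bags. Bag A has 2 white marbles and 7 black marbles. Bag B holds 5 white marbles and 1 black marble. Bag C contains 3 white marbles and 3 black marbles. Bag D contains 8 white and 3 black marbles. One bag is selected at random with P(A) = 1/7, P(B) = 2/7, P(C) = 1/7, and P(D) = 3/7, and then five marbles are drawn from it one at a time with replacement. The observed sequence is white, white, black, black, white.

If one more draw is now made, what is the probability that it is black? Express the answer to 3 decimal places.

For each hypothesis, P(data | H) works out to: P(data | bag A) = (2/9)(2/9)(7/9)(7/9)(2/9) = 0.0066386; P(data | bag B) = (5/6)(5/6)(1/6)(1/6)(5/6) = 0.016075; P(data | bag C) = (3/6)(3/6)(3/6)(3/6)(3/6) = 0.03125; P(data | bag D) = (8/11)(8/11)(3/11)(3/11)(8/11) = 0.028612.
Weighting by the prior gives 1/7 · 0.0066386 = 0.00094836, 2/7 · 0.016075 = 0.0045929, 1/7 · 0.03125 = 0.0044643, 3/7 · 0.028612 = 0.012262; summing to 0.022268.
Normalising, the posterior is P(bag A | data) = 0.042589, P(bag B | data) = 0.20626, P(bag C | data) = 0.20048, P(bag D | data) = 0.55067.
Averaging over the posterior, P(black next | data) = (7/9)(0.042589) + (1/6)(0.20626) + (1/2)(0.20048) + (3/11)(0.55067) = 0.31793.

0.318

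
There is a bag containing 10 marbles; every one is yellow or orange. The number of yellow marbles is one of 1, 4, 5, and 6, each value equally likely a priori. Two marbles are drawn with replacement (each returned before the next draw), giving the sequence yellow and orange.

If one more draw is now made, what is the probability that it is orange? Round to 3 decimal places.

0.544

Compute the likelihood of the observed sequence for each case: P(data | r = 1) = (1/10)(9/10) = 9/100; P(data | r = 4) = (4/10)(6/10) = 6/25; P(data | r = 5) = (5/10)(5/10) = 1/4; P(data | r = 6) = (6/10)(4/10) = 6/25.
The prior-weighted likelihoods are 1/4 · 9/100 = 9/400, 1/4 · 6/25 = 3/50, 1/4 · 1/4 = 1/16, 1/4 · 6/25 = 3/50; with total 41/200.
Normalising, the posterior is P(r = 1 | data) = 9/82, P(r = 4 | data) = 12/41, P(r = 5 | data) = 25/82, P(r = 6 | data) = 12/41.
The predictive probability is P(orange next | data) = (9/10)(9/82) + (3/5)(12/41) + (1/2)(25/82) + (2/5)(12/41) = 223/410.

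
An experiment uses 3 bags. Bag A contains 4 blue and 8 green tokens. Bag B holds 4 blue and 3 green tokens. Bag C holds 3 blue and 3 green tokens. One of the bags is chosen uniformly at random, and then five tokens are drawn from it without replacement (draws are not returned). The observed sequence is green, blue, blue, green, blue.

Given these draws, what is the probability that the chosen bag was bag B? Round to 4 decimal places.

Under each hypothesis, the probability of the observed sequence is: P(data | bag A) = (8/12)(4/11)(3/10)(7/9)(2/8) = 0.014141; P(data | bag B) = (3/7)(4/6)(3/5)(2/4)(2/3) = 0.057143; P(data | bag C) = (3/6)(3/5)(2/4)(2/3)(1/2) = 0.05.
Multiplying each by its prior: 1/3 · 0.014141 = 0.0047138, 1/3 · 0.057143 = 0.019048, 1/3 · 0.05 = 0.016667; with total 0.040428.
Hence P(bag B | data) = (0.019048) / (0.040428) = 0.47115.

0.4711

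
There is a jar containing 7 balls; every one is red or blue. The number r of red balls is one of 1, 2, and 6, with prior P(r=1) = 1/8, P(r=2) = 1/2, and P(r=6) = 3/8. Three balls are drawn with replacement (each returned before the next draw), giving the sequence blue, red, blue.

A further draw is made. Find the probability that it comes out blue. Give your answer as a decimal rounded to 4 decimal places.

0.6940

Under each hypothesis, the probability of the observed sequence is: P(data | r = 1) = (6/7)(1/7)(6/7) = 0.10496; P(data | r = 2) = (5/7)(2/7)(5/7) = 0.14577; P(data | r = 6) = (1/7)(6/7)(1/7) = 0.017493.
Weighting by the prior gives 1/8 · 0.10496 = 0.01312, 1/2 · 0.14577 = 0.072886, 3/8 · 0.017493 = 0.0065598; summing to 0.092566.
The posterior is then P(r = 1 | data) = 0.14173, P(r = 2 | data) = 0.7874, P(r = 6 | data) = 0.070866.
Averaging over the posterior, P(blue next | data) = (6/7)(0.14173) + (5/7)(0.7874) + (1/7)(0.070866) = 0.69404.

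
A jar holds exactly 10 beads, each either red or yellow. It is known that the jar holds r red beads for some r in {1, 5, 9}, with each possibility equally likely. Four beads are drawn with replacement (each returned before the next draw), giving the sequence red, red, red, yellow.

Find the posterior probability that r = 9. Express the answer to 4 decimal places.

The likelihood of the observed sequence under each hypothesis: P(data | r = 1) = (1/10)(1/10)(1/10)(9/10) = 0.0009; P(data | r = 5) = (5/10)(5/10)(5/10)(5/10) = 0.0625; P(data | r = 9) = (9/10)(9/10)(9/10)(1/10) = 0.0729.
The prior-weighted likelihoods are 1/3 · 0.0009 = 0.0003, 1/3 · 0.0625 = 0.020833, 1/3 · 0.0729 = 0.0243; with total 0.045433.
Hence P(r = 9 | data) = (0.0243) / (0.045433) = 0.53485.

0.5348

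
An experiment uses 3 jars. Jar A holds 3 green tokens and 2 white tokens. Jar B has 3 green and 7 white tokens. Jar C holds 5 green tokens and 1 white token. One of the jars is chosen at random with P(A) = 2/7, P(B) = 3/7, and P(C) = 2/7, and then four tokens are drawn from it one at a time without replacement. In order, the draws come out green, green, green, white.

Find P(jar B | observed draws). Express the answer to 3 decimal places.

0.045

The likelihood of the observed sequence under each hypothesis: P(data | jar A) = (3/5)(2/4)(1/3)(2/2) = 1/10; P(data | jar B) = (3/10)(2/9)(1/8)(7/7) = 1/120; P(data | jar C) = (5/6)(4/5)(3/4)(1/3) = 1/6.
Multiplying each by its prior: 2/7 · 1/10 = 1/35, 3/7 · 1/120 = 1/280, 2/7 · 1/6 = 1/21; these sum to 67/840.
Therefore the posterior P(jar B | data) = (1/280) / (67/840) = 3/67.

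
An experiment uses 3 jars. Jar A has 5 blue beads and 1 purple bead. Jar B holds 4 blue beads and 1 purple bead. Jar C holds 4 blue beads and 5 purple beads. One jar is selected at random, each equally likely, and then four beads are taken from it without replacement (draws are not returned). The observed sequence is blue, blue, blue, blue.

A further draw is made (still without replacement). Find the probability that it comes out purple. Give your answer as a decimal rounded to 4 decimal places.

Under each hypothesis, the probability of the observed sequence is: P(data | jar A) = (5/6)(4/5)(3/4)(2/3) = 0.33333; P(data | jar B) = (4/5)(3/4)(2/3)(1/2) = 0.2; P(data | jar C) = (4/9)(3/8)(2/7)(1/6) = 0.0079365.
The prior-weighted likelihoods are 1/3 · 0.33333 = 0.11111, 1/3 · 0.2 = 0.066667, 1/3 · 0.0079365 = 0.0026455; these sum to 0.18042.
Normalising, the posterior is P(jar A | data) = 0.61584, P(jar B | data) = 0.3695, P(jar C | data) = 0.014663.
The predictive probability is P(purple next | data) = (1/2)(0.61584) + (1)(0.3695) + (1)(0.014663) = 0.69208.

0.6921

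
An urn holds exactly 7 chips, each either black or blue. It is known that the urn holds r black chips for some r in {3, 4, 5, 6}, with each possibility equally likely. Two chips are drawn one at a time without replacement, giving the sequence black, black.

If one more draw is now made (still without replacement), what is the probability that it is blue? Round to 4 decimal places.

Under each hypothesis, the probability of the observed sequence is: P(data | r = 3) = (3/7)(2/6) = 1/7; P(data | r = 4) = (4/7)(3/6) = 2/7; P(data | r = 5) = (5/7)(4/6) = 10/21; P(data | r = 6) = (6/7)(5/6) = 5/7.
Multiplying each by its prior: 1/4 · 1/7 = 1/28, 1/4 · 2/7 = 1/14, 1/4 · 10/21 = 5/42, 1/4 · 5/7 = 5/28; with total 17/42.
Normalising, the posterior is P(r = 3 | data) = 3/34, P(r = 4 | data) = 3/17, P(r = 5 | data) = 5/17, P(r = 6 | data) = 15/34.
So P(blue next | data) = Σ P(blue next | H) P(H | data) = (4/5)(3/34) + (3/5)(3/17) + (2/5)(5/17) + (1/5)(15/34) = 13/34.

0.3824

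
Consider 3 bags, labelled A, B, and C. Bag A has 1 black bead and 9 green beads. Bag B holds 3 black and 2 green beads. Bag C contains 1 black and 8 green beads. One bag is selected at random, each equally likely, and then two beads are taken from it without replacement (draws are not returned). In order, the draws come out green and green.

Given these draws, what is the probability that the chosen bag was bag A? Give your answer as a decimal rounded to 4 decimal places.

0.4768

The likelihood of the observed sequence under each hypothesis: P(data | bag A) = (9/10)(8/9) = 4/5; P(data | bag B) = (2/5)(1/4) = 1/10; P(data | bag C) = (8/9)(7/8) = 7/9.
The prior-weighted likelihoods are 1/3 · 4/5 = 4/15, 1/3 · 1/10 = 1/30, 1/3 · 7/9 = 7/27; summing to 151/270.
Therefore the posterior P(bag A | data) = (4/15) / (151/270) = 72/151.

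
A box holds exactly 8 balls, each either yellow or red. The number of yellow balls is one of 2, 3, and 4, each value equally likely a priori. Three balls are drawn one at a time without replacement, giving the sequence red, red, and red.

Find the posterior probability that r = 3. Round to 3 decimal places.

The likelihood of the observed sequence under each hypothesis: P(data | r = 2) = (6/8)(5/7)(4/6) = 5/14; P(data | r = 3) = (5/8)(4/7)(3/6) = 5/28; P(data | r = 4) = (4/8)(3/7)(2/6) = 1/14.
The prior-weighted likelihoods are 1/3 · 5/14 = 5/42, 1/3 · 5/28 = 5/84, 1/3 · 1/14 = 1/42; with total 17/84.
So P(r = 3 | data) = (5/84) / (17/84) = 5/17.

0.294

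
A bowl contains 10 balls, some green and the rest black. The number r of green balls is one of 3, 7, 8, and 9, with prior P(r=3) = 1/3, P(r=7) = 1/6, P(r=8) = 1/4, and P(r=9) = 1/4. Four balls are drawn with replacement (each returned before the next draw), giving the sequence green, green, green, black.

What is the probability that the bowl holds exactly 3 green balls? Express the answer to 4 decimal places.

0.0936

Compute the likelihood of the observed sequence for each case: P(data | r = 3) = (3/10)(3/10)(3/10)(7/10) = 0.0189; P(data | r = 7) = (7/10)(7/10)(7/10)(3/10) = 0.1029; P(data | r = 8) = (8/10)(8/10)(8/10)(2/10) = 0.1024; P(data | r = 9) = (9/10)(9/10)(9/10)(1/10) = 0.0729.
Multiplying each by its prior: 1/3 · 0.0189 = 0.0063, 1/6 · 0.1029 = 0.01715, 1/4 · 0.1024 = 0.0256, 1/4 · 0.0729 = 0.018225; summing to 0.067275.
Hence P(r = 3 | data) = (0.0063) / (0.067275) = 0.093645.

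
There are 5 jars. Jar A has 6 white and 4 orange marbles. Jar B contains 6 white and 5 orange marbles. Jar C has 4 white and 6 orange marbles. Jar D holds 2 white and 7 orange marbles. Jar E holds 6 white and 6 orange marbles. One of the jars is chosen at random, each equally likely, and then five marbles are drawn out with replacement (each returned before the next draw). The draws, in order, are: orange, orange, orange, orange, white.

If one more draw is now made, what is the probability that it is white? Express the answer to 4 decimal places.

0.3760

For each hypothesis, P(data | H) works out to: P(data | jar A) = (4/10)(4/10)(4/10)(4/10)(6/10) = 0.01536; P(data | jar B) = (5/11)(5/11)(5/11)(5/11)(6/11) = 0.023285; P(data | jar C) = (6/10)(6/10)(6/10)(6/10)(4/10) = 0.05184; P(data | jar D) = (7/9)(7/9)(7/9)(7/9)(2/9) = 0.081322; P(data | jar E) = (6/12)(6/12)(6/12)(6/12)(6/12) = 0.03125.
Weighting by the prior gives 1/5 · 0.01536 = 0.003072, 1/5 · 0.023285 = 0.0046569, 1/5 · 0.05184 = 0.010368, 1/5 · 0.081322 = 0.016264, 1/5 · 0.03125 = 0.00625; with total 0.040611.
The posterior is then P(jar A | data) = 0.075644, P(jar B | data) = 0.11467, P(jar C | data) = 0.2553, P(jar D | data) = 0.40049, P(jar E | data) = 0.1539.
The predictive probability is P(white next | data) = (3/5)(0.075644) + (6/11)(0.11467) + (2/5)(0.2553) + (2/9)(0.40049) + (1/2)(0.1539) = 0.376.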